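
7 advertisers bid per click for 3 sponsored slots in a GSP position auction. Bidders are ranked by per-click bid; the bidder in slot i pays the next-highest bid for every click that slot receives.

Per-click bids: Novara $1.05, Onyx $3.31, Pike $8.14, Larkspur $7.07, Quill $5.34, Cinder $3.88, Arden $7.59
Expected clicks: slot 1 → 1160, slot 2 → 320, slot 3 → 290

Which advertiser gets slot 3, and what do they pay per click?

Larkspur; $5.34 per click

Sorting advertisers: $8.14 (Pike) > $7.59 (Arden) > $7.07 (Larkspur) > $5.34 (Quill) > …
Slot 3 goes to the third-ranked bidder, Larkspur, who pays the next bid down: $5.34/click.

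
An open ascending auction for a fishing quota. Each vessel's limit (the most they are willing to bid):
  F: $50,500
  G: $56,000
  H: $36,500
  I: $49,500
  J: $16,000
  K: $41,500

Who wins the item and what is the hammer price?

Limits ranked: 56,000 (G) > 50,500 (F) > 49,500 (I) > 41,500 (K) > 36,500 (H) > 16,000 (J)
Bidding ends when F exits at $50,500; G takes it.

G wins at $50,500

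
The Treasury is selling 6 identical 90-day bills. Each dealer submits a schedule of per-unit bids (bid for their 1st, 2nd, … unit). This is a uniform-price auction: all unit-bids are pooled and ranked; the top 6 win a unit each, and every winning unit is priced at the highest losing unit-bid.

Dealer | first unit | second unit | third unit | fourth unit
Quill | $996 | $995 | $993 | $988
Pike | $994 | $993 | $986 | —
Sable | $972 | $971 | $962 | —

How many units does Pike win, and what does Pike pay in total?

Pike: 2 units, pays $1,972

All unit-bids, highest first — top 6: 996 (Quill-1), 995 (Quill-2), 994 (Pike-1), 993 (Quill-3), 993 (Pike-2), 988 (Quill-4)
The (k+1)-th unit-bid is $986.
Pike wins 2 unit(s) at $986 each.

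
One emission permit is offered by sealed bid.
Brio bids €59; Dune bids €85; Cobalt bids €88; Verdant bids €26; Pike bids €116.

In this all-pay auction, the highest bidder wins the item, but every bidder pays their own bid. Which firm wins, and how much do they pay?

Pike pays €116

Bids ranked: 116 (Pike) > 88 (Cobalt) > 85 (Dune) > 59 (Brio) > 26 (Verdant)
Pike wins with the top bid; all bids are sunk regardless.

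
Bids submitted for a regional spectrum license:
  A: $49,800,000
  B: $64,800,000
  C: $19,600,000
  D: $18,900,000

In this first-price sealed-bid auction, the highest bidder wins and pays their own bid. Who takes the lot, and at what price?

B pays $64,800,000

Bids in order: 64,800,000 (B) > 49,800,000 (A) > 19,600,000 (C) > 18,900,000 (D)
B is highest → pays own bid, $64,800,000.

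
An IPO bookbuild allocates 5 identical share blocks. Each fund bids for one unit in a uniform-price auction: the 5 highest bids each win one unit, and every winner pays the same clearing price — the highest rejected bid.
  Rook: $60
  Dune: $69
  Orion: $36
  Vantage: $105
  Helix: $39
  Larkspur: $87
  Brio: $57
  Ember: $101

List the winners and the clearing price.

Vantage, Ember, Larkspur, Dune, Rook; each pays $57

Sorting: 105 (Vantage), 101 (Ember), 87 (Larkspur), 69 (Dune), 60 (Rook), 57 (Brio), 39 (Helix), …
Winners (5 units): Vantage, Ember, Larkspur, Dune, Rook.
First losing bid is Brio's $57, which sets the uniform price.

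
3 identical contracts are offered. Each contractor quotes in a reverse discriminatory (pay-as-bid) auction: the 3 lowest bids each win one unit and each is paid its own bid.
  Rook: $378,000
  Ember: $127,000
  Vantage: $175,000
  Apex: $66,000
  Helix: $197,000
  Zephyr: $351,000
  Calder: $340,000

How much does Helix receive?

Helix is paid $0

Ordering the bids: 66,000 (Apex), 127,000 (Ember), 175,000 (Vantage), 197,000 (Helix), 340,000 (Calder), …
Lowest 3: Apex, Ember, Vantage.
Helix does not win → $0.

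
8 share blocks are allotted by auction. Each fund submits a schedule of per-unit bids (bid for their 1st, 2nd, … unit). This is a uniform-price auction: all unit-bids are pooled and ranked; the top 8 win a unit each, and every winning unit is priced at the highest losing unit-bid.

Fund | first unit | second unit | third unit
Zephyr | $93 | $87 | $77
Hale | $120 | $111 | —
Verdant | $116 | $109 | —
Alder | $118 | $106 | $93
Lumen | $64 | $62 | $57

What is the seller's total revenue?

Pooled unit-bids ranked (top 8): 120 (Hale-1), 118 (Alder-1), 116 (Verdant-1), 111 (Hale-2), 109 (Verdant-2), 106 (Alder-2), 93 (Zephyr-1), 93 (Alder-3)
The (k+1)-th unit-bid is $87.
Allocation: Alder 3, Hale 2, Verdant 2, Zephyr 1. Every unit priced at $87.
Revenue = 8 × 87 = $696.

Total revenue: $696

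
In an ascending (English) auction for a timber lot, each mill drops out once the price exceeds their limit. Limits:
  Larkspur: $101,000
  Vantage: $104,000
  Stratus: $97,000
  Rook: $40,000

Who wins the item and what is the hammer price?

Vantage wins at $101,000

Limits ranked: 104,000 (Vantage) > 101,000 (Larkspur) > 97,000 (Stratus) > 40,000 (Rook)
Once the price passes $101,000, only Vantage is left; the hammer falls at Larkspur's limit of $101,000.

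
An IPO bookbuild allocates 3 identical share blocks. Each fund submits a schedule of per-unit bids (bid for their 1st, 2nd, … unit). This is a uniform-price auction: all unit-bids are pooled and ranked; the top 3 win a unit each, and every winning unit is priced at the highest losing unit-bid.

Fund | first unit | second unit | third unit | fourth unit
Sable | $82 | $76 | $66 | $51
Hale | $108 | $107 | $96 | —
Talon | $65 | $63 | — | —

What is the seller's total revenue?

Total revenue: $246

Merging the schedules and taking the best 3: 108 (Hale-1), 107 (Hale-2), 96 (Hale-3)
Highest rejected unit-bid = $82.
Allocation: Hale 3. Every unit priced at $82.
Revenue = 3 × 82 = $246.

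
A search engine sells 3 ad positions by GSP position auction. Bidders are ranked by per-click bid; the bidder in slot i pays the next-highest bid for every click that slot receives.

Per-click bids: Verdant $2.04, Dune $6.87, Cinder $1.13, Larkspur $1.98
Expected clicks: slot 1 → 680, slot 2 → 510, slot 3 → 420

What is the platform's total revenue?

Total revenue: $2871.60

Ranked by bid: $6.87 (Dune) > $2.04 (Verdant) > $1.98 (Larkspur) > $1.13 (Cinder)
Slot 1: Dune pays $2.04 × 680 = $1387.20
Slot 2: Verdant pays $1.98 × 510 = $1009.80
Slot 3: Larkspur pays $1.13 × 420 = $474.60
Total = $2871.60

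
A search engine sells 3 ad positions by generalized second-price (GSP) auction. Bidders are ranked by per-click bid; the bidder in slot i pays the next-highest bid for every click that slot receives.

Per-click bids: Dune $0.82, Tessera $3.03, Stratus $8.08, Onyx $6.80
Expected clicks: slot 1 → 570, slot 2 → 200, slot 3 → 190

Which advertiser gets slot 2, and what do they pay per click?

Onyx; $3.03 per click

Ranked by bid: $8.08 (Stratus) > $6.80 (Onyx) > $3.03 (Tessera) > $0.82 (Dune)
Slot 2 goes to the second-ranked bidder, Onyx, who pays the next bid down: $3.03/click.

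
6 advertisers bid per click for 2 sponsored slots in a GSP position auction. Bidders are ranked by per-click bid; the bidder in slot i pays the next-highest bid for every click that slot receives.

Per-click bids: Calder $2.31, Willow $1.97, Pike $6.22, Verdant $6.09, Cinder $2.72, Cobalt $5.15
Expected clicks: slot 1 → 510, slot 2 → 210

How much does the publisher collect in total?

Total revenue: $4187.40

Sorting advertisers: $6.22 (Pike) > $6.09 (Verdant) > $5.15 (Cobalt) > …
Slot 1: Pike pays $6.09 × 510 = $3105.90
Slot 2: Verdant pays $5.15 × 210 = $1081.50
Total = $4187.40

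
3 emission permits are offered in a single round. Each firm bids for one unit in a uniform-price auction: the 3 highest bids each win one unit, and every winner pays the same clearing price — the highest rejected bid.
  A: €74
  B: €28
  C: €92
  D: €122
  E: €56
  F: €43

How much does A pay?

A pays €56

Sorting: 122 (D), 92 (C), 74 (A), 56 (E), 43 (F), …
Top 3: D, C, A.
Highest unsuccessful bid: €56 → clearing price.
A wins → pays €56.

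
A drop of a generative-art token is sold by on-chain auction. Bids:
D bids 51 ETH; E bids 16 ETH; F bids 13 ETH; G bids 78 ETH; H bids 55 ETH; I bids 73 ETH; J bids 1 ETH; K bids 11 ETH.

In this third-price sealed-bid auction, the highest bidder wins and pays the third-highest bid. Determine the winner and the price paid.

Sorting bids: 78 (G) > 73 (I) > 55 (H) > 51 (D) > 16 (E) > 13 (F) > …
G wins; payment is bid #3 in the ranking = 55 ETH.

G pays 55 ETH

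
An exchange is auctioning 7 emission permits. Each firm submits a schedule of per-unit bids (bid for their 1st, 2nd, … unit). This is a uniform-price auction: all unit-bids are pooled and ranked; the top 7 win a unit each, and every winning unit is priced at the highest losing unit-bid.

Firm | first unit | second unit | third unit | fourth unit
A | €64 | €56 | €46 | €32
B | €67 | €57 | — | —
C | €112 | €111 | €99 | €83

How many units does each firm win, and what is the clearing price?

Pooled unit-bids ranked (top 7): 112 (C-1), 111 (C-2), 99 (C-3), 83 (C-4), 67 (B-1), 64 (A-1), 57 (B-2)
First bid not allocated: €56.
Allocation: A 1, B 2, C 4.

A 1, B 2, C 4; clearing price €56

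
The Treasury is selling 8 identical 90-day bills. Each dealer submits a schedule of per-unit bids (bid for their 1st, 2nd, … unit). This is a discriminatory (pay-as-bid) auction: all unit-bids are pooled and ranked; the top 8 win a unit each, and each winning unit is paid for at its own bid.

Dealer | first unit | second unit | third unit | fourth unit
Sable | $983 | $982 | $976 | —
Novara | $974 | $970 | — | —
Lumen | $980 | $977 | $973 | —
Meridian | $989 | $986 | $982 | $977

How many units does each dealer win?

Merging the schedules and taking the best 8: 989 (Meridian-1), 986 (Meridian-2), 983 (Sable-1), 982 (Sable-2), 982 (Meridian-3), 980 (Lumen-1), 977 (Lumen-2), 977 (Meridian-4)
Next rejected bid: $976 (not a price — pay-as-bid).
Allocation: Lumen 2, Meridian 4, Sable 2.

Lumen 2, Meridian 4, Sable 2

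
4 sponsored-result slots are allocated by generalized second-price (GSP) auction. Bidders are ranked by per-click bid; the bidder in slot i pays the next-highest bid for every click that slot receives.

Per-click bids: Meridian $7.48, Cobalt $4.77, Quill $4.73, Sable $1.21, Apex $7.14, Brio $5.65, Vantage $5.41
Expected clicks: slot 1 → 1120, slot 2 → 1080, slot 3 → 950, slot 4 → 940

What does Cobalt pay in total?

Cobalt pays $0.00

Sorting advertisers: $7.48 (Meridian) > $7.14 (Apex) > $5.65 (Brio) > $5.41 (Vantage) > $4.77 (Cobalt) > …
Cobalt ranks below slot 4 → no slot, pays nothing.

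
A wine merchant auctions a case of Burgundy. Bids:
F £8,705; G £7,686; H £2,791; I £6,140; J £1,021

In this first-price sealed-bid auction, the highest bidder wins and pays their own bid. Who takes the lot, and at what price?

F pays £8,705

Bids in order: 8,705 (F) > 7,686 (G) > 6,140 (I) > 2,791 (H) > 1,021 (J)
First-price: F pays what they bid, £8,705.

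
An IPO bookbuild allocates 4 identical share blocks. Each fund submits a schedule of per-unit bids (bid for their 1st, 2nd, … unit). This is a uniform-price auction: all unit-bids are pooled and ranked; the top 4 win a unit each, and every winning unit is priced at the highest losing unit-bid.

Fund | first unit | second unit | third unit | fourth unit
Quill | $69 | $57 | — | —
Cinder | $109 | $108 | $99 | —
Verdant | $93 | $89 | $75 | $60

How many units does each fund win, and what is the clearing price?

Cinder 3, Verdant 1; clearing price $89

Merging the schedules and taking the best 4: 109 (Cinder-1), 108 (Cinder-2), 99 (Cinder-3), 93 (Verdant-1)
The (k+1)-th unit-bid is $89.
Allocation: Cinder 3, Verdant 1.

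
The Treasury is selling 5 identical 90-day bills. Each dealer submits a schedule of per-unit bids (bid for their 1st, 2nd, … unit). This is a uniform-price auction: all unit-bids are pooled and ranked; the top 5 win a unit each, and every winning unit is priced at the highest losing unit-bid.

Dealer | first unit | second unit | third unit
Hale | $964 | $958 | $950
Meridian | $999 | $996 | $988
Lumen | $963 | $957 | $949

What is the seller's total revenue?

Merging the schedules and taking the best 5: 999 (Meridian-1), 996 (Meridian-2), 988 (Meridian-3), 964 (Hale-1), 963 (Lumen-1)
Highest rejected unit-bid = $958.
Allocation: Hale 1, Lumen 1, Meridian 3. Every unit priced at $958.
Revenue = 5 × 958 = $4,790.

Total revenue: $4,790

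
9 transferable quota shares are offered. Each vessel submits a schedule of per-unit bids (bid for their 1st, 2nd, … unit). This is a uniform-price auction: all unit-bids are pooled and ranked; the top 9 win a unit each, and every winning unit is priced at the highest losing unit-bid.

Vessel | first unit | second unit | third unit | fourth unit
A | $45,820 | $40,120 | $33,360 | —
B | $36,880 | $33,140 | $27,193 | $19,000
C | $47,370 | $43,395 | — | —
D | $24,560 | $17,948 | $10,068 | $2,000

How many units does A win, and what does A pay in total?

All unit-bids, highest first — top 9: 47,370 (C-1), 45,820 (A-1), 43,395 (C-2), 40,120 (A-2), 36,880 (B-1), 33,360 (A-3), 33,140 (B-2), 27,193 (B-3), 24,560 (D-1)
Highest rejected unit-bid = $19,000.
A wins 3 unit(s) at $19,000 each.

A: 3 units, pays $57,000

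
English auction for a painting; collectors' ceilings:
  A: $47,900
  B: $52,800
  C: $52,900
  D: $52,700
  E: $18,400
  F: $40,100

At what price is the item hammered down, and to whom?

C wins at $52,800

Open ascending-bid auction: the price rises until one bidder remains; the winner pays the price at which the last rival dropped out.
Limits in order: 52,900 (C) > 52,800 (B) > 52,700 (D) > 47,900 (A) > 40,100 (F) > 18,400 (E)
B is the last rival to drop out, at $52,800; C remains and wins at that price.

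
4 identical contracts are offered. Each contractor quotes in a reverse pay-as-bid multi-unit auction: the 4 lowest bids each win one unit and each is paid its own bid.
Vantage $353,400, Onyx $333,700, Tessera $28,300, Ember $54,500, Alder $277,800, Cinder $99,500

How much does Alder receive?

Ordering the bids: 28,300 (Tessera), 54,500 (Ember), 99,500 (Cinder), 277,800 (Alder), 333,700 (Onyx), 353,400 (Vantage)
The 4 lowest are Tessera, Ember, Cinder, Alder.
Alder wins → own bid $277,800.

Alder is paid $277,800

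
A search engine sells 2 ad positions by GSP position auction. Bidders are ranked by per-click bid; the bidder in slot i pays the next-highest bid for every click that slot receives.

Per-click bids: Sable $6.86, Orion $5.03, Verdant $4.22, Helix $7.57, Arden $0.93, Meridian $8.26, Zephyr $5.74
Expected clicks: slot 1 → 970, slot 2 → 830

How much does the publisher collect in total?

Sorting advertisers: $8.26 (Meridian) > $7.57 (Helix) > $6.86 (Sable) > …
Slot 1: Meridian pays $7.57 × 970 = $7342.90
Slot 2: Helix pays $6.86 × 830 = $5693.80
Total = $13036.70

Total revenue: $13036.70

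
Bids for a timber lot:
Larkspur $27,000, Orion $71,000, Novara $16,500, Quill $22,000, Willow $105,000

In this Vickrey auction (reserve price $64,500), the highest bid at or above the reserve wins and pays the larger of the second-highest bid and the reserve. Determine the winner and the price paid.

Bids ranked: 105,000 (Willow) > 71,000 (Orion) > 27,000 (Larkspur) > 22,000 (Quill) > 16,500 (Novara)
Highest eligible bid: Willow at $105,000.
Second-highest bid $71,000 exceeds the reserve $64,500 → payment $71,000.

Willow pays $71,000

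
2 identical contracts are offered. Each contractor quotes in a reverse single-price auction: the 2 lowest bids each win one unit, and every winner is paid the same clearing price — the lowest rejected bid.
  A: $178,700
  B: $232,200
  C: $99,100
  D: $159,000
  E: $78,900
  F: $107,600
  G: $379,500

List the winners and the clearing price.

Bids ranked low→high: 78,900 (E), 99,100 (C), 107,600 (F), 159,000 (D), …
The 2 lowest are E, C.
Clearing price = lowest rejected bid = $107,600.

E, C; each is paid $107,600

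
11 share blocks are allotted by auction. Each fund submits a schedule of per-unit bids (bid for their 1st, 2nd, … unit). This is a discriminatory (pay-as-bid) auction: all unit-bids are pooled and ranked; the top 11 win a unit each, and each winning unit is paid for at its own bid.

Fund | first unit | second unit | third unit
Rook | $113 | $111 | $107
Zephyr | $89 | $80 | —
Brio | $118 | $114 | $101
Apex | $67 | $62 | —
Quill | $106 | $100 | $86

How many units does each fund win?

Brio 3, Quill 3, Rook 3, Zephyr 2

Merging the schedules and taking the best 11: 118 (Brio-1), 114 (Brio-2), 113 (Rook-1), 111 (Rook-2), 107 (Rook-3), 106 (Quill-1), 101 (Brio-3), 100 (Quill-2), 89 (Zephyr-1), 86 (Quill-3), 80 (Zephyr-2)
Next rejected bid: $67 (not a price — pay-as-bid).
Allocation: Brio 3, Quill 3, Rook 3, Zephyr 2.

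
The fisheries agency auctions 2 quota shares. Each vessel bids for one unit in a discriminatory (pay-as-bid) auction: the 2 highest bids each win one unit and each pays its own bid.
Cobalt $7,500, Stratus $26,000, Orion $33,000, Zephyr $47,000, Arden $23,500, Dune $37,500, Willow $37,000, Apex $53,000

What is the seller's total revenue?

Total revenue: $100,000

Ordering the bids: 53,000 (Apex), 47,000 (Zephyr), 37,500 (Dune), 37,000 (Willow), …
The 2 highest are Apex, Zephyr.
Total revenue = 53,000 + 47,000 = $100,000.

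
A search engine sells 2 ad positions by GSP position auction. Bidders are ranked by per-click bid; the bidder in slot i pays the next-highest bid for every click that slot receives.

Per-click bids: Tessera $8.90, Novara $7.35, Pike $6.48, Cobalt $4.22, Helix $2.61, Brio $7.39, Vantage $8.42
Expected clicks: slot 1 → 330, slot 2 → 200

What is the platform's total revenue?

Total revenue: $4256.60

Ranked by bid: $8.90 (Tessera) > $8.42 (Vantage) > $7.39 (Brio) > …
Slot 1: Tessera pays $8.42 × 330 = $2778.60
Slot 2: Vantage pays $7.39 × 200 = $1478.00
Total = $4256.60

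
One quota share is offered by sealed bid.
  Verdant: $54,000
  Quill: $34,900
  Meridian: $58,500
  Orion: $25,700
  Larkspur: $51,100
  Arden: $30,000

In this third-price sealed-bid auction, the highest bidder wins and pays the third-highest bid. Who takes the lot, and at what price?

Meridian pays $51,100

Bids ranked: 58,500 (Meridian) > 54,000 (Verdant) > 51,100 (Larkspur) > 34,900 (Quill) > 30,000 (Arden) > 25,700 (Orion)
Meridian wins; payment is bid #3 in the ranking = $51,100.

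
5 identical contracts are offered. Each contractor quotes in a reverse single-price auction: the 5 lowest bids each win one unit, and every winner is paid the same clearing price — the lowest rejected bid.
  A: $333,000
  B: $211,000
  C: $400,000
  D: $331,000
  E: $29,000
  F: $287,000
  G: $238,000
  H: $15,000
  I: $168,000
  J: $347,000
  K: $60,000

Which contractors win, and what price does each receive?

H, E, K, I, B; each is paid $238,000

Sorting: 15,000 (H), 29,000 (E), 60,000 (K), 168,000 (I), 211,000 (B), 238,000 (G), 287,000 (F), …
The 5 lowest are H, E, K, I, B.
First losing bid is G's $238,000, which sets the uniform price.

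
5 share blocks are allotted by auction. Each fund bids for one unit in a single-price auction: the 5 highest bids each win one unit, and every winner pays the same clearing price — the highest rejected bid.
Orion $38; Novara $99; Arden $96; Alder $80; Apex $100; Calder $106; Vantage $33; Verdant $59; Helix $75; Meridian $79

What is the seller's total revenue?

Total revenue: $395

Bids ranked high→low: 106 (Calder), 100 (Apex), 99 (Novara), 96 (Arden), 80 (Alder), 79 (Meridian), 75 (Helix), …
The 5 highest are Calder, Apex, Novara, Arden, Alder.
First losing bid is Meridian's $79, which sets the uniform price.
Total revenue = 5 × $79 = $395.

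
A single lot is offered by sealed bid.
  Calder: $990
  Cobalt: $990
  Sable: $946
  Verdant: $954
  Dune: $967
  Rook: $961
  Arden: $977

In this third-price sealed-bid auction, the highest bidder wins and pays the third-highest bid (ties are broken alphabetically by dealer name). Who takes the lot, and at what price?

Bids ranked: 990 (Calder) > 990 (Cobalt) > 977 (Arden) > 967 (Dune) > 961 (Rook) > 954 (Verdant) > …
Tie at $990 → Calder wins by tie-break.
Calder wins; payment is bid #3 in the ranking = $977.

Calder pays $977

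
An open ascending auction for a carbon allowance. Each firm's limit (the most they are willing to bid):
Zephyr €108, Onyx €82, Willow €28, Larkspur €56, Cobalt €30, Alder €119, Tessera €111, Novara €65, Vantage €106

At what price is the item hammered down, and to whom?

Alder wins at €111

Rule: the price rises until one bidder remains; the winner pays the price at which the last rival dropped out.
Limits in order: 119 (Alder) > 111 (Tessera) > 108 (Zephyr) > 106 (Vantage) > 82 (Onyx) > 65 (Novara) > …
Once the price passes €111, only Alder is left; the hammer falls at Tessera's limit of €111.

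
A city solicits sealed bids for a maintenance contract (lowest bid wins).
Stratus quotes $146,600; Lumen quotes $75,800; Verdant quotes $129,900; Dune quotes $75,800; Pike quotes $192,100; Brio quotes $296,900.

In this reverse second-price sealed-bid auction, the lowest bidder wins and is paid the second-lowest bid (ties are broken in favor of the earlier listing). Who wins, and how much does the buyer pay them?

Bids in order: 75,800 (Lumen) < 75,800 (Dune) < 129,900 (Verdant) < 146,600 (Stratus) < 192,100 (Pike) < 296,900 (Brio)
Tie at $75,800 → Lumen wins by tie-break.
Lumen wins with the lowest bid; price is set by the runner-up at $75,800.

Lumen is paid $75,800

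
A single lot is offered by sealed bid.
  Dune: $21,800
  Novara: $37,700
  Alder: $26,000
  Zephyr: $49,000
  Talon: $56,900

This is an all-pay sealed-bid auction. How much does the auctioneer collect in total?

Total revenue: $191,400

All-pay sealed-bid auction: the highest bidder wins the item, but every bidder pays their own bid.
Sorting bids: 56,900 (Talon) > 49,000 (Zephyr) > 37,700 (Novara) > 26,000 (Alder) > 21,800 (Dune)
Talon wins with the top bid; all bids are sunk regardless.
Every bidder forfeits their bid regardless of winning.
Revenue = 21,800 + 37,700 + 26,000 + 49,000 + 56,900 = $191,400.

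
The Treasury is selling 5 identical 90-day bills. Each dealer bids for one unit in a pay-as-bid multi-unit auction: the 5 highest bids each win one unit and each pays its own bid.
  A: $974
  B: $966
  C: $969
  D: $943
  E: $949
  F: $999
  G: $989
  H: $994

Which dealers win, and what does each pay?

Bids ranked high→low: 999 (F), 994 (H), 989 (G), 974 (A), 969 (C), 966 (B), 949 (E), …
The 5 highest are F, H, G, A, C.
Each winner pays its own bid: F $999, H $994, G $989, A $974, C $969.

F $999, H $994, G $989, A $974, C $969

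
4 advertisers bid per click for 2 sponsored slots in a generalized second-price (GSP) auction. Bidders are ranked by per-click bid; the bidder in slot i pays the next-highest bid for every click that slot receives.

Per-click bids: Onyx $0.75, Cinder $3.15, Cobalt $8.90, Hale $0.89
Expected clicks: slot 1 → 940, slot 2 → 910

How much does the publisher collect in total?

Ranked by bid: $8.90 (Cobalt) > $3.15 (Cinder) > $0.89 (Hale) > …
Slot 1: Cobalt pays $3.15 × 940 = $2961.00
Slot 2: Cinder pays $0.89 × 910 = $809.90
Total = $3770.90

Total revenue: $3770.90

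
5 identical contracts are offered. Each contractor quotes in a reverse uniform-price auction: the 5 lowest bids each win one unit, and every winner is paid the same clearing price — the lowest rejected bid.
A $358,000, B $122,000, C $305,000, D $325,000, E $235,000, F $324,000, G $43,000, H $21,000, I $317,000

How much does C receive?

Ordering the bids: 21,000 (H), 43,000 (G), 122,000 (B), 235,000 (E), 305,000 (C), 317,000 (I), 324,000 (F), …
The 5 lowest are H, G, B, E, C.
Lowest unsuccessful bid: $317,000 → clearing price.
C wins → is paid $317,000.

C is paid $317,000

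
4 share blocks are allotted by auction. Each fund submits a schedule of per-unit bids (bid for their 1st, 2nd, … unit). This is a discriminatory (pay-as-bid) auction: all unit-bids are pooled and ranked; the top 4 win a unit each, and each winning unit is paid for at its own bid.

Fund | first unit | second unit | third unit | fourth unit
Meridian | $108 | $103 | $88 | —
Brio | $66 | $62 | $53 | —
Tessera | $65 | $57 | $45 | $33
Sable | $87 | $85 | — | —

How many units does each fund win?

Pooled unit-bids ranked (top 4): 108 (Meridian-1), 103 (Meridian-2), 88 (Meridian-3), 87 (Sable-1)
Next rejected bid: $85 (not a price — pay-as-bid).
Allocation: Meridian 3, Sable 1.

Meridian 3, Sable 1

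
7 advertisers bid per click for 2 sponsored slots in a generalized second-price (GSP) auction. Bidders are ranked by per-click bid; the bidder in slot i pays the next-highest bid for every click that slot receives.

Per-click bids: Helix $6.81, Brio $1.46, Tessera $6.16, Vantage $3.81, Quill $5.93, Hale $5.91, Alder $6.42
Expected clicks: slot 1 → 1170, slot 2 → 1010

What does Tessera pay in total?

Per-click bids in order: $6.81 (Helix) > $6.42 (Alder) > $6.16 (Tessera) > …
Tessera ranks below slot 2 → no slot, pays nothing.

Tessera pays $0.00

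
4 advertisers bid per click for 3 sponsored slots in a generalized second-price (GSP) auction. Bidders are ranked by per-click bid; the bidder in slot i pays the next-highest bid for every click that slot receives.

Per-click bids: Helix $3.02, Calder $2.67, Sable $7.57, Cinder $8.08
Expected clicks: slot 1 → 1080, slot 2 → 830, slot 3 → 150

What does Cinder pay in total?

Ranked by bid: $8.08 (Cinder) > $7.57 (Sable) > $3.02 (Helix) > $2.67 (Calder)
Cinder holds slot 1 → pays next bid $7.57 × 1080 clicks = $8175.60.

Cinder pays $8175.60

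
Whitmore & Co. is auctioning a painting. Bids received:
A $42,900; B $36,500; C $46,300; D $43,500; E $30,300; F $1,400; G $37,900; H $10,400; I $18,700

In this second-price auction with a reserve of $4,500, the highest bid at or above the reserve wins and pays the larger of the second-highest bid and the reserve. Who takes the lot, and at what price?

Rule: the highest bid at or above the reserve wins and pays the larger of the second-highest bid and the reserve.
Bids in order: 46,300 (C) > 43,500 (D) > 42,900 (A) > 37,900 (G) > 36,500 (B) > 30,300 (E) > …
Highest eligible bid: C at $46,300.
max(second-highest $43,500, reserve $4,500) = $43,500; the reserve does not bind.

C pays $43,500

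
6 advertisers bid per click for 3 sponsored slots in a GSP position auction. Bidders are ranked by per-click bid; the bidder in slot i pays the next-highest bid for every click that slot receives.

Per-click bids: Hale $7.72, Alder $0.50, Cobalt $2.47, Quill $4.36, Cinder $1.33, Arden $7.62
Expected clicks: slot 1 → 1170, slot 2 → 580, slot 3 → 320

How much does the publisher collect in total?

Total revenue: $12234.60

Ranked by bid: $7.72 (Hale) > $7.62 (Arden) > $4.36 (Quill) > $2.47 (Cobalt) > …
Slot 1: Hale pays $7.62 × 1170 = $8915.40
Slot 2: Arden pays $4.36 × 580 = $2528.80
Slot 3: Quill pays $2.47 × 320 = $790.40
Total = $12234.60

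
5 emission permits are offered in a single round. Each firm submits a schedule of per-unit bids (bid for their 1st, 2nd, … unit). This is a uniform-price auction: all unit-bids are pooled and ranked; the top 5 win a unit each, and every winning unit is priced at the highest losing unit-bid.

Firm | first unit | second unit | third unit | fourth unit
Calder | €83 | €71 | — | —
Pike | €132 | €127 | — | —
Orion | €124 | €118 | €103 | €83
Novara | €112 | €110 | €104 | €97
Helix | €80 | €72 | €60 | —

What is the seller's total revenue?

Total revenue: €550

All unit-bids, highest first — top 5: 132 (Pike-1), 127 (Pike-2), 124 (Orion-1), 118 (Orion-2), 112 (Novara-1)
Highest rejected unit-bid = €110.
Allocation: Novara 1, Orion 2, Pike 2. Every unit priced at €110.
Revenue = 5 × 110 = €550.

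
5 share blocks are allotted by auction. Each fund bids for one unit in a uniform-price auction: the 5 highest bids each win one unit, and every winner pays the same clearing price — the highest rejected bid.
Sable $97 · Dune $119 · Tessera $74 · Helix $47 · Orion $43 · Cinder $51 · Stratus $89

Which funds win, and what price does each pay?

Dune, Sable, Stratus, Tessera, Cinder; each pays $47

Ordering the bids: 119 (Dune), 97 (Sable), 89 (Stratus), 74 (Tessera), 51 (Cinder), 47 (Helix), 43 (Orion)
Top 5: Dune, Sable, Stratus, Tessera, Cinder.
Clearing price = highest rejected bid = $47.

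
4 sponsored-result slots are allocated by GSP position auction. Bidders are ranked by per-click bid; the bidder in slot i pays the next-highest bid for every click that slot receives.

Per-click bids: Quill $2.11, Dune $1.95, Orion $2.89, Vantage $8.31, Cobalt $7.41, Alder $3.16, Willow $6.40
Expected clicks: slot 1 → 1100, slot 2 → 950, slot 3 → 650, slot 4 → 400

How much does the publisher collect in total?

Sorting advertisers: $8.31 (Vantage) > $7.41 (Cobalt) > $6.40 (Willow) > $3.16 (Alder) > $2.89 (Orion) > …
Slot 1: Vantage pays $7.41 × 1100 = $8151.00
Slot 2: Cobalt pays $6.40 × 950 = $6080.00
Slot 3: Willow pays $3.16 × 650 = $2054.00
Slot 4: Alder pays $2.89 × 400 = $1156.00
Total = $17441.00

Total revenue: $17441.00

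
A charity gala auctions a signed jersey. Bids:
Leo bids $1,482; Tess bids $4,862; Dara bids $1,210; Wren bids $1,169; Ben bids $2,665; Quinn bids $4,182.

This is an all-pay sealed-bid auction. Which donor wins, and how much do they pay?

Bids ranked: 4,862 (Tess) > 4,182 (Quinn) > 2,665 (Ben) > 1,482 (Leo) > 1,210 (Dara) > 1,169 (Wren)
Tess wins with the top bid; all bids are sunk regardless.

Tess pays $4,862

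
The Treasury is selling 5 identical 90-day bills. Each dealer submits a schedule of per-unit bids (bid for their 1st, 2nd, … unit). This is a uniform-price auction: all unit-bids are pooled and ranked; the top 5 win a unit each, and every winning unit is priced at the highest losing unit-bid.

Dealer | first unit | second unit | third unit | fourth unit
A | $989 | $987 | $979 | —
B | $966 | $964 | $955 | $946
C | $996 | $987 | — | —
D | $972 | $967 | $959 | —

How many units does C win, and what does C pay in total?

C: 2 units, pays $1,944

Merging the schedules and taking the best 5: 996 (C-1), 989 (A-1), 987 (A-2), 987 (C-2), 979 (A-3)
First bid not allocated: $972.
C wins 2 unit(s) at $972 each.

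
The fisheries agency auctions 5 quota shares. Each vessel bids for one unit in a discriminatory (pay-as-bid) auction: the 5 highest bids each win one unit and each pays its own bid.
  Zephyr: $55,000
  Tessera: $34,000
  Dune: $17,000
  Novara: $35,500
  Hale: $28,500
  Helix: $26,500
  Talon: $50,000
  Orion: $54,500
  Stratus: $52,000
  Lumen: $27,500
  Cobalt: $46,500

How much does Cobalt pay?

Bids ranked high→low: 55,000 (Zephyr), 54,500 (Orion), 52,000 (Stratus), 50,000 (Talon), 46,500 (Cobalt), 35,500 (Novara), 34,000 (Tessera), …
The 5 highest are Zephyr, Orion, Stratus, Talon, Cobalt.
Cobalt wins → own bid $46,500.

Cobalt pays $46,500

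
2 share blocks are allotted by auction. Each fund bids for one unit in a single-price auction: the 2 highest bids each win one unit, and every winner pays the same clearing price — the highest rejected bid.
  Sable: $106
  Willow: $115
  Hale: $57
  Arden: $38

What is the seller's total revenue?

Total revenue: $114

Bids ranked high→low: 115 (Willow), 106 (Sable), 57 (Hale), 38 (Arden)
Winners (2 units): Willow, Sable.
Clearing price = highest rejected bid = $57.
Total revenue = 2 × $57 = $114.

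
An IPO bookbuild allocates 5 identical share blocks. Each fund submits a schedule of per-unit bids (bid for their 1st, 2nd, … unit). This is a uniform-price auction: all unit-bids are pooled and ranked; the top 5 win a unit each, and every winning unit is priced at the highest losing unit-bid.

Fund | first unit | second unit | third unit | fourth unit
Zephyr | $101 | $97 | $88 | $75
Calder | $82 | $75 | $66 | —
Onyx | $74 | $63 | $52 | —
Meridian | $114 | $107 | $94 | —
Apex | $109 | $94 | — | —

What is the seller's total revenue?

Total revenue: $470

Pooled unit-bids ranked (top 5): 114 (Meridian-1), 109 (Apex-1), 107 (Meridian-2), 101 (Zephyr-1), 97 (Zephyr-2)
The (k+1)-th unit-bid is $94.
Allocation: Apex 1, Meridian 2, Zephyr 2. Every unit priced at $94.
Revenue = 5 × 94 = $470.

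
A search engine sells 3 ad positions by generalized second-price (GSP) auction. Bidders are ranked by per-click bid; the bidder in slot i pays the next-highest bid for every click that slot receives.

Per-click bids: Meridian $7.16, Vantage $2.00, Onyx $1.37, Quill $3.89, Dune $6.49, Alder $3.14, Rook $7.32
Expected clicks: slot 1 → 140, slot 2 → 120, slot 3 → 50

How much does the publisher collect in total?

Per-click bids in order: $7.32 (Rook) > $7.16 (Meridian) > $6.49 (Dune) > $3.89 (Quill) > …
Slot 1: Rook pays $7.16 × 140 = $1002.40
Slot 2: Meridian pays $6.49 × 120 = $778.80
Slot 3: Dune pays $3.89 × 50 = $194.50
Total = $1975.70

Total revenue: $1975.70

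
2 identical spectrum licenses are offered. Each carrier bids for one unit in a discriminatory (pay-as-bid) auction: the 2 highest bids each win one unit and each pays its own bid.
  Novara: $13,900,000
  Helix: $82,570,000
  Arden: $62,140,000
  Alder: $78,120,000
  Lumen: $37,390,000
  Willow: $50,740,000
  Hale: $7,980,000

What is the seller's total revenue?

Total revenue: $160,690,000

Bids ranked high→low: 82,570,000 (Helix), 78,120,000 (Alder), 62,140,000 (Arden), 50,740,000 (Willow), …
Top 2: Helix, Alder.
Total revenue = 82,570,000 + 78,120,000 = $160,690,000.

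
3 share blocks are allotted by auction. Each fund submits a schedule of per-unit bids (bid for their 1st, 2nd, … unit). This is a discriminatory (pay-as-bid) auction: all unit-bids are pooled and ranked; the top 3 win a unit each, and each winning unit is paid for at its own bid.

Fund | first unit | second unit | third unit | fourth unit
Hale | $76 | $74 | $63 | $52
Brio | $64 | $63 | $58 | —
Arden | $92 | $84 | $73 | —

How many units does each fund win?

Arden 2, Hale 1

Pooled unit-bids ranked (top 3): 92 (Arden-1), 84 (Arden-2), 76 (Hale-1)
Next rejected bid: $74 (not a price — pay-as-bid).
Allocation: Arden 2, Hale 1.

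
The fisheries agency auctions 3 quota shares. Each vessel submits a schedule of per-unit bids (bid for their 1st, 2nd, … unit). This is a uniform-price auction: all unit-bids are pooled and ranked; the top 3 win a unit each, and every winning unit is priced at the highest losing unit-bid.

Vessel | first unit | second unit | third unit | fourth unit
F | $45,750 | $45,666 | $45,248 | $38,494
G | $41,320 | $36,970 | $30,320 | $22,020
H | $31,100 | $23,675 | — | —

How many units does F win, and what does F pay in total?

F: 3 units, pays $123,960

Merging the schedules and taking the best 3: 45,750 (F-1), 45,666 (F-2), 45,248 (F-3)
The (k+1)-th unit-bid is $41,320.
F wins 3 unit(s) at $41,320 each.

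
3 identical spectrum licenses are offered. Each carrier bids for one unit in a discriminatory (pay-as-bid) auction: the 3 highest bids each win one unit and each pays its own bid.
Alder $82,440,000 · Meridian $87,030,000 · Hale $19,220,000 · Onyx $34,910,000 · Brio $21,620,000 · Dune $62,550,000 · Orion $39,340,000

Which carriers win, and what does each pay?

Bids ranked high→low: 87,030,000 (Meridian), 82,440,000 (Alder), 62,550,000 (Dune), 39,340,000 (Orion), 34,910,000 (Onyx), …
Winners (3 units): Meridian, Alder, Dune.
Each winner pays its own bid: Meridian $87,030,000, Alder $82,440,000, Dune $62,550,000.

Meridian $87,030,000, Alder $82,440,000, Dune $62,550,000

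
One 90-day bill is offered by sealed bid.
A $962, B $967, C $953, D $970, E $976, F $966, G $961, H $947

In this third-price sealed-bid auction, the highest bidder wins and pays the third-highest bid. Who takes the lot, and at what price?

E pays $967

Rule: the highest bidder wins and pays the third-highest bid.
Bids ranked: 976 (E) > 970 (D) > 967 (B) > 966 (F) > 962 (A) > 961 (G) > …
E is highest; pays the third-highest bid, $967.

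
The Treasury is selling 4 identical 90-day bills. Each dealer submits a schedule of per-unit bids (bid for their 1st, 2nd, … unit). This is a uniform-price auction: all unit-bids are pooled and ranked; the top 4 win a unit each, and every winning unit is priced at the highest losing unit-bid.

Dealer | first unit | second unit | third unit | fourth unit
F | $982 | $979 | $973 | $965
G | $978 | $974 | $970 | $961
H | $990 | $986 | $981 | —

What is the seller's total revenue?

Pooled unit-bids ranked (top 4): 990 (H-1), 986 (H-2), 982 (F-1), 981 (H-3)
First bid not allocated: $979.
Allocation: F 1, H 3. Every unit priced at $979.
Revenue = 4 × 979 = $3,916.

Total revenue: $3,916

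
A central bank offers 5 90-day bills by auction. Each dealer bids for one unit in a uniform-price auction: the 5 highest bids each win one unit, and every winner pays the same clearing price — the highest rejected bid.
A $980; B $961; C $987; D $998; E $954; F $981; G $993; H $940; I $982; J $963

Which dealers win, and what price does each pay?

D, G, C, I, F; each pays $980

Ordering the bids: 998 (D), 993 (G), 987 (C), 982 (I), 981 (F), 980 (A), 963 (J), …
Winners (5 units): D, G, C, I, F.
Clearing price = highest rejected bid = $980.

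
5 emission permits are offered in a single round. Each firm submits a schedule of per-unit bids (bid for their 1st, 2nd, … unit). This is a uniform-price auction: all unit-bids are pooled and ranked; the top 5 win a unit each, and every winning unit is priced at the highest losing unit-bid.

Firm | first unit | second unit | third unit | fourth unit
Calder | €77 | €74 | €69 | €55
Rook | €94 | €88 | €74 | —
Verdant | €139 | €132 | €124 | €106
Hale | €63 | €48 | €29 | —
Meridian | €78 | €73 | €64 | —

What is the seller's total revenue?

Total revenue: €440

All unit-bids, highest first — top 5: 139 (Verdant-1), 132 (Verdant-2), 124 (Verdant-3), 106 (Verdant-4), 94 (Rook-1)
Highest rejected unit-bid = €88.
Allocation: Rook 1, Verdant 4. Every unit priced at €88.
Revenue = 5 × 88 = €440.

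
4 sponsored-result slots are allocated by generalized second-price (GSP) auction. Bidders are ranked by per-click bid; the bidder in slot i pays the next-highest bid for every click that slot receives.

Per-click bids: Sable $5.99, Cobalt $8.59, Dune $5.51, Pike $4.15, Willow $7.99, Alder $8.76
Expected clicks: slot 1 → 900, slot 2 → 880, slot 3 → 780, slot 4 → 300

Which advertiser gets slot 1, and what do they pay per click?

Per-click bids in order: $8.76 (Alder) > $8.59 (Cobalt) > $7.99 (Willow) > $5.99 (Sable) > $5.51 (Dune) > …
Slot 1 goes to the first-ranked bidder, Alder, who pays the next bid down: $8.59/click.

Alder; $8.59 per click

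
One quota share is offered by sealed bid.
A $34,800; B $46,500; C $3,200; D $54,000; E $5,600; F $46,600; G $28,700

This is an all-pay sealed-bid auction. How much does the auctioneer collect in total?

Total revenue: $219,400

Bids ranked: 54,000 (D) > 46,600 (F) > 46,500 (B) > 34,800 (A) > 28,700 (G) > 5,600 (E) > …
D wins with the top bid; all bids are sunk regardless.
Every bidder forfeits their bid regardless of winning.
Revenue = 34,800 + 46,500 + 3,200 + 54,000 + 5,600 + 46,600 + 28,700 = $219,400.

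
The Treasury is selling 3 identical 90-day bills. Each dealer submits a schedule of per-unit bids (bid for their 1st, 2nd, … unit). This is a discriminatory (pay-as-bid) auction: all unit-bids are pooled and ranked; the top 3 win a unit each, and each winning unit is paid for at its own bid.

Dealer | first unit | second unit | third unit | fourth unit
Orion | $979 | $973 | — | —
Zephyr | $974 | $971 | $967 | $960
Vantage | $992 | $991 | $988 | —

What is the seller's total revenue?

Total revenue: $2,971

Pooled unit-bids ranked (top 3): 992 (Vantage-1), 991 (Vantage-2), 988 (Vantage-3)
Next rejected bid: $979 (not a price — pay-as-bid).
Each winning unit pays its own bid.
Revenue = 992 + 991 + 988 = $2,971.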